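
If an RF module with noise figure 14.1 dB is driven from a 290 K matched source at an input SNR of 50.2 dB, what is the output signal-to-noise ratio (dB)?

36.1 dB

By definition F = SNR_in/SNR_out, so in dB: SNR_out = SNR_in − NF
SNR_out = 50.2 − 14.1 = 36.1 dB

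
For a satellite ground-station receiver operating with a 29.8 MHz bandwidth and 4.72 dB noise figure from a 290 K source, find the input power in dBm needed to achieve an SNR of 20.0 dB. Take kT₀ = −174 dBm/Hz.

Sensitivity = −174 + 10 log₁₀(B) + NF + SNR_min
= −174 + 74.74 + 4.72 + 20.0
= −74.54 dBm → −74.5 dBm

−74.5 dBm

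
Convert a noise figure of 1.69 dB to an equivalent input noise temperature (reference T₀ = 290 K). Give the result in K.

138 K

F = 10^(1.69/10) = 1.47571
T_e = (F − 1)·T₀ = (1.47571 − 1) × 290 = 138 K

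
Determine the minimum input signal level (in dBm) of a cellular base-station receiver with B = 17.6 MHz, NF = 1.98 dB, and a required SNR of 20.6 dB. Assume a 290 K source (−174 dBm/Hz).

−79.0 dBm

Sensitivity = −174 + 10 log₁₀(B) + NF + SNR_min
= −174 + 72.46 + 1.98 + 20.6
= −78.96 dBm → −79.0 dBm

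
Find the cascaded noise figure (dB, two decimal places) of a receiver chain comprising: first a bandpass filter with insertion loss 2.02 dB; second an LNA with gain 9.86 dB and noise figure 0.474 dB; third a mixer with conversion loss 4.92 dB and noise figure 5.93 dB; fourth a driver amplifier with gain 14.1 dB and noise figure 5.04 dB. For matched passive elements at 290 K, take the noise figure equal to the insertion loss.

Convert to linear (a loss of L dB is a gain of −L dB): F_i = 10^(NF_i/10), G_i = 10^(G_i,dB/10)
  Stage 1: F_1 = 10^(2.02/10) = 1.592, G_1 = 10^(−2.02/10) = 0.6281
  Stage 2: F_2 = 10^(0.474/10) = 1.115, G_2 = 10^(9.86/10) = 9.683
  Stage 3: F_3 = 10^(5.93/10) = 3.917, G_3 = 10^(−4.92/10) = 0.3221
  Stage 4: F_4 = 10^(5.04/10) = 3.192, G_4 = 10^(14.1/10) = 25.70
Friis cascade:
  F = 1.592 + (1.115 − 1)/0.6281 + (3.917 − 1)/6.081 + (3.192 − 1)/1.959 = 3.374
NF = 10 log₁₀(3.374) = 5.28 dB

5.28 dB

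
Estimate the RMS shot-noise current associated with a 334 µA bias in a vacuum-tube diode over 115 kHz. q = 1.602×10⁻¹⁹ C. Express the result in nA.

I_n = √(2qI·B)
2qI·B = 2 × 1.602×10⁻¹⁹ × 3.34×10⁻⁴ × 1.15×10⁵ = 1.23×10⁻¹⁷ A²
I_n = √(1.23×10⁻¹⁷) = 3.51×10⁻⁹ A = 3.51 nA

3.51 nA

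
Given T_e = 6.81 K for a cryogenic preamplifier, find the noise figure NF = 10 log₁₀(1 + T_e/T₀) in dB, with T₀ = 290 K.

F = 1 + T_e/T₀ = 1 + 6.81/290 = 1.02348
NF = 10 log₁₀(1.02348) = 0.101 dB

0.101 dB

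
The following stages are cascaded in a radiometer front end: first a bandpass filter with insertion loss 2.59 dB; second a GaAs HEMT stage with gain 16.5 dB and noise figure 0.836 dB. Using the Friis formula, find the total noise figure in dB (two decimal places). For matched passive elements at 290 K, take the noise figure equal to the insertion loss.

Convert to linear (a loss of L dB is a gain of −L dB): F_i = 10^(NF_i/10), G_i = 10^(G_i,dB/10)
  Stage 1: F_1 = 10^(2.59/10) = 1.816, G_1 = 10^(−2.59/10) = 0.5508
  Stage 2: F_2 = 10^(0.836/10) = 1.212, G_2 = 10^(16.5/10) = 44.67
Friis cascade:
  F = 1.816 + (1.212 − 1)/0.5508 = 2.201
NF = 10 log₁₀(2.201) = 3.43 dB

3.43 dB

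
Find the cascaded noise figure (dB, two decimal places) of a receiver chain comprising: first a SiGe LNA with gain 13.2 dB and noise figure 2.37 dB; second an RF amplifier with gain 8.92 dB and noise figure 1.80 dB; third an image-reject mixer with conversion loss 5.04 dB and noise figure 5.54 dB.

Convert to linear (a loss of L dB is a gain of −L dB): F_i = 10^(NF_i/10), G_i = 10^(G_i,dB/10)
  Stage 1: F_1 = 10^(2.37/10) = 1.726, G_1 = 10^(13.2/10) = 20.89
  Stage 2: F_2 = 10^(1.80/10) = 1.514, G_2 = 10^(8.92/10) = 7.798
  Stage 3: F_3 = 10^(5.54/10) = 3.581, G_3 = 10^(−5.04/10) = 0.3133
Friis cascade:
  F = 1.726 + (1.514 − 1)/20.89 + (3.581 − 1)/162.9 = 1.766
NF = 10 log₁₀(1.766) = 2.47 dB

2.47 dB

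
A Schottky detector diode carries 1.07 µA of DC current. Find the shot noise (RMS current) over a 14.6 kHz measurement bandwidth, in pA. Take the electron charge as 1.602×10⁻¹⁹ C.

I_n = √(2qI·B)
2qI·B = 2 × 1.602×10⁻¹⁹ × 1.07×10⁻⁶ × 1.46×10⁴ = 5.01×10⁻²¹ A²
I_n = √(5.01×10⁻²¹) = 7.07×10⁻¹¹ A = 70.7 pA

70.7 pA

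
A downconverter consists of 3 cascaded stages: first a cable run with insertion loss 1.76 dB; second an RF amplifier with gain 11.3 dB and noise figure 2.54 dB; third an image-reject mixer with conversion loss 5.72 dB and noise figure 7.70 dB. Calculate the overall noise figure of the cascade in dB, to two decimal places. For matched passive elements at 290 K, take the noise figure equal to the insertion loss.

Convert to linear (a loss of L dB is a gain of −L dB): F_i = 10^(NF_i/10), G_i = 10^(G_i,dB/10)
  Stage 1: F_1 = 10^(1.76/10) = 1.500, G_1 = 10^(−1.76/10) = 0.6668
  Stage 2: F_2 = 10^(2.54/10) = 1.795, G_2 = 10^(11.3/10) = 13.49
  Stage 3: F_3 = 10^(7.70/10) = 5.888, G_3 = 10^(−5.72/10) = 0.2679
Friis cascade:
  F = 1.500 + (1.795 − 1)/0.6668 + (5.888 − 1)/8.995 = 3.235
NF = 10 log₁₀(3.235) = 5.10 dB

5.10 dB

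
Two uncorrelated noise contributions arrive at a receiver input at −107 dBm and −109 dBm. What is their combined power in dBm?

Convert to linear, add, convert back:
P₁ = 2.00×10⁻¹⁴ W, P₂ = 1.26×10⁻¹⁴ W
P_tot = 3.25×10⁻¹⁴ W → 10 log₁₀(P_tot / 10⁻³) = −104.9 dBm

−104.9 dBm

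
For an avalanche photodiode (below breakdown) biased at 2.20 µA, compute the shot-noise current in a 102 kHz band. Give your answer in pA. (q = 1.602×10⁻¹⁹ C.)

268 pA

I_n = √(2qI·B)
2qI·B = 2 × 1.602×10⁻¹⁹ × 2.20×10⁻⁶ × 1.02×10⁵ = 7.19×10⁻²⁰ A²
I_n = √(7.19×10⁻²⁰) = 2.68×10⁻¹⁰ A = 268 pA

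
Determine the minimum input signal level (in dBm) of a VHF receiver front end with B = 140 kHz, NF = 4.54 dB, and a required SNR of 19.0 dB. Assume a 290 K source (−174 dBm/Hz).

−99.0 dBm

Sensitivity = −174 + 10 log₁₀(B) + NF + SNR_min
= −174 + 51.46 + 4.54 + 19.0
= −99.00 dBm → −99.0 dBm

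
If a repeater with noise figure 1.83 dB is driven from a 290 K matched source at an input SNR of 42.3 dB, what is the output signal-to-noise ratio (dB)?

By definition F = SNR_in/SNR_out, so in dB: SNR_out = SNR_in − NF
SNR_out = 42.3 − 1.83 = 40.47 dB

40.47 dB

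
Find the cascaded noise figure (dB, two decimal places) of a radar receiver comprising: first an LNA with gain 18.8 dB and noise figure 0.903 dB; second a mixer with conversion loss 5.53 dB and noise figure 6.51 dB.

1.06 dB

Convert to linear (a loss of L dB is a gain of −L dB): F_i = 10^(NF_i/10), G_i = 10^(G_i,dB/10)
  Stage 1: F_1 = 10^(0.903/10) = 1.231, G_1 = 10^(18.8/10) = 75.86
  Stage 2: F_2 = 10^(6.51/10) = 4.477, G_2 = 10^(−5.53/10) = 0.2799
Friis cascade:
  F = 1.231 + (4.477 − 1)/75.86 = 1.277
NF = 10 log₁₀(1.277) = 1.06 dB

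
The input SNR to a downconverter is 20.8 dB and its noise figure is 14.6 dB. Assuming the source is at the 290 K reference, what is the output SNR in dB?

6.2 dB

By definition F = SNR_in/SNR_out, so in dB: SNR_out = SNR_in − NF
SNR_out = 20.8 − 14.6 = 6.2 dB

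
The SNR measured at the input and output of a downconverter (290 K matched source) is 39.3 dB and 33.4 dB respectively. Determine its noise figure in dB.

5.9 dB

NF (dB) = SNR_in(dB) − SNR_out(dB) when the source is at T₀
NF = 39.3 − 33.4 = 5.9 dB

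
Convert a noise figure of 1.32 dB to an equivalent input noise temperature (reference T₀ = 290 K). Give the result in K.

F = 10^(1.32/10) = 1.35519
T_e = (F − 1)·T₀ = (1.35519 − 1) × 290 = 103 K

103 K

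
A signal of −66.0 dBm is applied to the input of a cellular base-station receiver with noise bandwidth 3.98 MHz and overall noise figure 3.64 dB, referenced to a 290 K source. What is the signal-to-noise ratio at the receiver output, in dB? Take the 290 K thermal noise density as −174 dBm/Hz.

Noise floor: N = −174 + 10 log₁₀(B) + NF
10 log₁₀(3.98×10⁶) = 66 dB
N = −174 + 66 + 3.64 = −104.36 dBm
SNR = P_sig − N = −66.0 − (−104.36) = 38.36 dB → 38.4 dB

38.4 dB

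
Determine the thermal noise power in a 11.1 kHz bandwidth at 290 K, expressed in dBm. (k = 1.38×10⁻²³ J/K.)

−133.5 dBm

P_n = kTB = 1.38×10⁻²³ × 290 × 1.11×10⁴ = 4.44×10⁻¹⁷ W
In dBm: 10 log₁₀(4.44×10⁻¹⁷ / 10⁻³) = −133.5 dBm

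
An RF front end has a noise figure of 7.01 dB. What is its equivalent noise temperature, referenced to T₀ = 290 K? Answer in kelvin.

F = 10^(7.01/10) = 5.02343
T_e = (F − 1)·T₀ = (5.02343 − 1) × 290 = 1167 K

1167 K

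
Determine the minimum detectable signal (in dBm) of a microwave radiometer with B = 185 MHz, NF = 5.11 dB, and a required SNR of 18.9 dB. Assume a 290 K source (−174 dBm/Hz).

Sensitivity = −174 + 10 log₁₀(B) + NF + SNR_min
= −174 + 82.67 + 5.11 + 18.9
= −67.32 dBm → −67.3 dBm

−67.3 dBm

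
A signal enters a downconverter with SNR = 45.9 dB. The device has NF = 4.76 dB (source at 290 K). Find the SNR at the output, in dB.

41.14 dB

By definition F = SNR_in/SNR_out, so in dB: SNR_out = SNR_in − NF
SNR_out = 45.9 − 4.76 = 41.14 dB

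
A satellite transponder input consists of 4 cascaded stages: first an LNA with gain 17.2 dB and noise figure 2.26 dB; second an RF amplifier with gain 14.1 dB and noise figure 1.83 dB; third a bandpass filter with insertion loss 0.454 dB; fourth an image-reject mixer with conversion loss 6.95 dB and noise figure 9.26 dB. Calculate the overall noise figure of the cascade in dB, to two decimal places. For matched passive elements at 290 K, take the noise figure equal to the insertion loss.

2.30 dB

Convert to linear (a loss of L dB is a gain of −L dB): F_i = 10^(NF_i/10), G_i = 10^(G_i,dB/10)
  Stage 1: F_1 = 10^(2.26/10) = 1.683, G_1 = 10^(17.2/10) = 52.48
  Stage 2: F_2 = 10^(1.83/10) = 1.524, G_2 = 10^(14.1/10) = 25.70
  Stage 3: F_3 = 10^(0.454/10) = 1.110, G_3 = 10^(−0.454/10) = 0.9007
  Stage 4: F_4 = 10^(9.26/10) = 8.433, G_4 = 10^(−6.95/10) = 0.2018
Friis cascade:
  F = 1.683 + (1.524 − 1)/52.48 + (1.110 − 1)/1349 + (8.433 − 1)/1215 = 1.699
NF = 10 log₁₀(1.699) = 2.30 dB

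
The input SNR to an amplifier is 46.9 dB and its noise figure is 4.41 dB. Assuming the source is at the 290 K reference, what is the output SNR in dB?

42.49 dB

By definition F = SNR_in/SNR_out, so in dB: SNR_out = SNR_in − NF
SNR_out = 46.9 − 4.41 = 42.49 dB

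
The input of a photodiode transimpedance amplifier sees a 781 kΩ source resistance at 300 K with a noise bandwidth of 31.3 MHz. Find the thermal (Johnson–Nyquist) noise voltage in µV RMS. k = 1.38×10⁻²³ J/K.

636 µV

V_n = √(4kTRB)
4kTRB = 4 × 1.38×10⁻²³ × 300 × 7.81×10⁵ × 3.13×10⁷ = 4.05×10⁻⁷ V²
V_n = √(4.05×10⁻⁷) = 6.36×10⁻⁴ V = 636 µV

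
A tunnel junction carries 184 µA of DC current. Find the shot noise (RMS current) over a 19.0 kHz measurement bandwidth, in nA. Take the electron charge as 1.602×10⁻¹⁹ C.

I_n = √(2qI·B)
2qI·B = 2 × 1.602×10⁻¹⁹ × 1.84×10⁻⁴ × 1.90×10⁴ = 1.12×10⁻¹⁸ A²
I_n = √(1.12×10⁻¹⁸) = 1.06×10⁻⁹ A = 1.06 nA

1.06 nA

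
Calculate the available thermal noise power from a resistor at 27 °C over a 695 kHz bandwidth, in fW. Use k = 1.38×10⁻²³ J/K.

T = 27 °C + 273.15 = 300.15 K
P_n = kTB = 1.38×10⁻²³ × 300.15 × 6.95×10⁵ = 2.88×10⁻¹⁵ W = 2.88 fW

2.88 fW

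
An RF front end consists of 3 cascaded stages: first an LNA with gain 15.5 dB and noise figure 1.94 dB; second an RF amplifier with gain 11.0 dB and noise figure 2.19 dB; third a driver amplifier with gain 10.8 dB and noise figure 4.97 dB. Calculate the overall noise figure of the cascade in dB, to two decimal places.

2.00 dB

Convert to linear (a loss of L dB is a gain of −L dB): F_i = 10^(NF_i/10), G_i = 10^(G_i,dB/10)
  Stage 1: F_1 = 10^(1.94/10) = 1.563, G_1 = 10^(15.5/10) = 35.48
  Stage 2: F_2 = 10^(2.19/10) = 1.656, G_2 = 10^(11.0/10) = 12.59
  Stage 3: F_3 = 10^(4.97/10) = 3.141, G_3 = 10^(10.8/10) = 12.02
Friis cascade:
  F = 1.563 + (1.656 − 1)/35.48 + (3.141 − 1)/446.7 = 1.586
NF = 10 log₁₀(1.586) = 2.00 dB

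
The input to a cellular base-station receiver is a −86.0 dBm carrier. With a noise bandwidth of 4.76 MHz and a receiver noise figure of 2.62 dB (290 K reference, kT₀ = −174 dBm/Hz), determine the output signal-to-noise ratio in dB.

Noise floor: N = −174 + 10 log₁₀(B) + NF
10 log₁₀(4.76×10⁶) = 66.78 dB
N = −174 + 66.78 + 2.62 = −104.60 dBm
SNR = P_sig − N = −86.0 − (−104.60) = 18.60 dB → 18.6 dB

18.6 dB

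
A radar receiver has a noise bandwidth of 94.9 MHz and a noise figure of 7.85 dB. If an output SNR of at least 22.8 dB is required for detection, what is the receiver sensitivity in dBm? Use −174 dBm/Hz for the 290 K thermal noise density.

Sensitivity = −174 + 10 log₁₀(B) + NF + SNR_min
= −174 + 79.77 + 7.85 + 22.8
= −63.58 dBm → −63.6 dBm

−63.6 dBm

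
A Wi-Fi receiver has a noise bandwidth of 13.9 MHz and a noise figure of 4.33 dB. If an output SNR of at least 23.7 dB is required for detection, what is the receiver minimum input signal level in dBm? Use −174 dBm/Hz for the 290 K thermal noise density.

Sensitivity = −174 + 10 log₁₀(B) + NF + SNR_min
= −174 + 71.43 + 4.33 + 23.7
= −74.54 dBm → −74.5 dBm

−74.5 dBm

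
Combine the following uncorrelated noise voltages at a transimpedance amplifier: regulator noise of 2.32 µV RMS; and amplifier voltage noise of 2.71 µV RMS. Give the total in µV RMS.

Uncorrelated sources add in power (mean-square): V_tot = √(ΣV_i²)
V_tot = √[(2.32×10⁻⁶)² + (2.71×10⁻⁶)²] = 3.57×10⁻⁶ V = 3.57 µV

3.57 µV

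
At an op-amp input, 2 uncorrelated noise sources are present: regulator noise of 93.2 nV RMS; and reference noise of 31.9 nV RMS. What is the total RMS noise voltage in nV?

98.5 nV

Uncorrelated sources add in power (mean-square): V_tot = √(ΣV_i²)
V_tot = √[(9.32×10⁻⁸)² + (3.19×10⁻⁸)²] = 9.85×10⁻⁸ V = 98.5 nV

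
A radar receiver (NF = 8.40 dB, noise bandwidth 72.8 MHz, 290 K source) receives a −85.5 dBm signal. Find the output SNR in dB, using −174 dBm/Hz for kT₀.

1.5 dB

Noise floor: N = −174 + 10 log₁₀(B) + NF
10 log₁₀(7.28×10⁷) = 78.62 dB
N = −174 + 78.62 + 8.40 = −86.98 dBm
SNR = P_sig − N = −85.5 − (−86.98) = 1.48 dB → 1.5 dB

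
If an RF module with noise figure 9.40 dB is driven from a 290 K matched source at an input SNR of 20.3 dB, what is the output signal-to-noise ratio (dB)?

10.90 dB

By definition F = SNR_in/SNR_out, so in dB: SNR_out = SNR_in − NF
SNR_out = 20.3 − 9.40 = 10.90 dB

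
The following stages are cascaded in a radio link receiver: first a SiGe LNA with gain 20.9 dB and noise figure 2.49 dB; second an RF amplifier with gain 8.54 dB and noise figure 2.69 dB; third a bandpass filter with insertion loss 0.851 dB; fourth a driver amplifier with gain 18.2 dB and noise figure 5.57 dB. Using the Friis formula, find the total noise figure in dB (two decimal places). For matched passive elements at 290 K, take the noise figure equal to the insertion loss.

Convert to linear (a loss of L dB is a gain of −L dB): F_i = 10^(NF_i/10), G_i = 10^(G_i,dB/10)
  Stage 1: F_1 = 10^(2.49/10) = 1.774, G_1 = 10^(20.9/10) = 123.0
  Stage 2: F_2 = 10^(2.69/10) = 1.858, G_2 = 10^(8.54/10) = 7.145
  Stage 3: F_3 = 10^(0.851/10) = 1.216, G_3 = 10^(−0.851/10) = 0.8221
  Stage 4: F_4 = 10^(5.57/10) = 3.606, G_4 = 10^(18.2/10) = 66.07
Friis cascade:
  F = 1.774 + (1.858 − 1)/123.0 + (1.216 − 1)/879.0 + (3.606 − 1)/722.6 = 1.785
NF = 10 log₁₀(1.785) = 2.52 dB

2.52 dB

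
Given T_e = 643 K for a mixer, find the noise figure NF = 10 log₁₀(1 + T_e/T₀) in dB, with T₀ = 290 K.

5.07 dB

F = 1 + T_e/T₀ = 1 + 643/290 = 3.21724
NF = 10 log₁₀(3.21724) = 5.07 dB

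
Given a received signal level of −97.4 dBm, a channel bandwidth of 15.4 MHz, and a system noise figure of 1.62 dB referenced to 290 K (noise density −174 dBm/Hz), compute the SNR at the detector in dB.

3.1 dB

Noise floor: N = −174 + 10 log₁₀(B) + NF
10 log₁₀(1.54×10⁷) = 71.88 dB
N = −174 + 71.88 + 1.62 = −100.50 dBm
SNR = P_sig − N = −97.4 − (−100.50) = 3.10 dB → 3.1 dB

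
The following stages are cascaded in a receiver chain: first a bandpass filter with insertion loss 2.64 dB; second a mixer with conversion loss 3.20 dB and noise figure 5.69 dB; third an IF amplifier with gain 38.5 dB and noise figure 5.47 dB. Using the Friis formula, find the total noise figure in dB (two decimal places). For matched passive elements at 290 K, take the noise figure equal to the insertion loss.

12.17 dB

Convert to linear (a loss of L dB is a gain of −L dB): F_i = 10^(NF_i/10), G_i = 10^(G_i,dB/10)
  Stage 1: F_1 = 10^(2.64/10) = 1.837, G_1 = 10^(−2.64/10) = 0.5445
  Stage 2: F_2 = 10^(5.69/10) = 3.707, G_2 = 10^(−3.20/10) = 0.4786
  Stage 3: F_3 = 10^(5.47/10) = 3.524, G_3 = 10^(38.5/10) = 7079
Friis cascade:
  F = 1.837 + (3.707 − 1)/0.5445 + (3.524 − 1)/0.2606 = 16.49
NF = 10 log₁₀(16.49) = 12.17 dB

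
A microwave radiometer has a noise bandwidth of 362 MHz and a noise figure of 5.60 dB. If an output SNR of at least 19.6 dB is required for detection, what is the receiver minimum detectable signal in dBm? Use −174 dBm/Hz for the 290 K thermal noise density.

Sensitivity = −174 + 10 log₁₀(B) + NF + SNR_min
= −174 + 85.59 + 5.60 + 19.6
= −63.21 dBm → −63.2 dBm

−63.2 dBm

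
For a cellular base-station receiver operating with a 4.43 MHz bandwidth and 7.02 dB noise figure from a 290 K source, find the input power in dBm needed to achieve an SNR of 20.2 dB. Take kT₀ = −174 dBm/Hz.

−80.3 dBm

Sensitivity = −174 + 10 log₁₀(B) + NF + SNR_min
= −174 + 66.46 + 7.02 + 20.2
= −80.32 dBm → −80.3 dBm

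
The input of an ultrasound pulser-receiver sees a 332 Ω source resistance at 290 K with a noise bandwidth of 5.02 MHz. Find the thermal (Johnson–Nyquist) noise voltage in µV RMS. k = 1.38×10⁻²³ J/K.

V_n = √(4kTRB)
4kTRB = 4 × 1.38×10⁻²³ × 290 × 3.32×10² × 5.02×10⁶ = 2.67×10⁻¹¹ V²
V_n = √(2.67×10⁻¹¹) = 5.17×10⁻⁶ V = 5.17 µV

5.17 µV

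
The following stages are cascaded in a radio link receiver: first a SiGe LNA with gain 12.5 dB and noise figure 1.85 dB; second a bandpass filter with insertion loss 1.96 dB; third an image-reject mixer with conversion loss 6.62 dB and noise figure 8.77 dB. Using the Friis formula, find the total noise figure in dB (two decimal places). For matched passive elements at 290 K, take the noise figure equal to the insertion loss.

3.30 dB

Convert to linear (a loss of L dB is a gain of −L dB): F_i = 10^(NF_i/10), G_i = 10^(G_i,dB/10)
  Stage 1: F_1 = 10^(1.85/10) = 1.531, G_1 = 10^(12.5/10) = 17.78
  Stage 2: F_2 = 10^(1.96/10) = 1.570, G_2 = 10^(−1.96/10) = 0.6368
  Stage 3: F_3 = 10^(8.77/10) = 7.534, G_3 = 10^(−6.62/10) = 0.2178
Friis cascade:
  F = 1.531 + (1.570 − 1)/17.78 + (7.534 − 1)/11.32 = 2.140
NF = 10 log₁₀(2.140) = 3.30 dB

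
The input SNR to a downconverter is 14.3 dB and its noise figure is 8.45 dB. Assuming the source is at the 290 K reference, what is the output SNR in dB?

By definition F = SNR_in/SNR_out, so in dB: SNR_out = SNR_in − NF
SNR_out = 14.3 − 8.45 = 5.85 dB

5.85 dB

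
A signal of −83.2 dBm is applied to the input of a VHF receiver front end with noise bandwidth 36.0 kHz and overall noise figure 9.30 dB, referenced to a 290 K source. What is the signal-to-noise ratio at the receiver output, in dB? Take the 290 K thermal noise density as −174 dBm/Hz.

35.9 dB

Noise floor: N = −174 + 10 log₁₀(B) + NF
10 log₁₀(3.60×10⁴) = 45.56 dB
N = −174 + 45.56 + 9.30 = −119.14 dBm
SNR = P_sig − N = −83.2 − (−119.14) = 35.94 dB → 35.9 dB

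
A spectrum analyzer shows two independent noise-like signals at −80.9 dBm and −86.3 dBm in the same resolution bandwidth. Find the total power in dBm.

Convert to linear, add, convert back:
P₁ = 8.13×10⁻¹² W, P₂ = 2.34×10⁻¹² W
P_tot = 1.05×10⁻¹¹ W → 10 log₁₀(P_tot / 10⁻³) = −79.8 dBm

−79.8 dBm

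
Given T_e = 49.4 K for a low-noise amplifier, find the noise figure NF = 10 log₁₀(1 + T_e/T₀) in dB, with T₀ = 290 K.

0.683 dB

F = 1 + T_e/T₀ = 1 + 49.4/290 = 1.17034
NF = 10 log₁₀(1.17034) = 0.683 dB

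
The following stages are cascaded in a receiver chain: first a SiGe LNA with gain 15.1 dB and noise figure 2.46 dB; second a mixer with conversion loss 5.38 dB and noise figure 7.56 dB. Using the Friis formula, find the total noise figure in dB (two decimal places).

2.80 dB

Convert to linear (a loss of L dB is a gain of −L dB): F_i = 10^(NF_i/10), G_i = 10^(G_i,dB/10)
  Stage 1: F_1 = 10^(2.46/10) = 1.762, G_1 = 10^(15.1/10) = 32.36
  Stage 2: F_2 = 10^(7.56/10) = 5.702, G_2 = 10^(−5.38/10) = 0.2897
Friis cascade:
  F = 1.762 + (5.702 − 1)/32.36 = 1.907
NF = 10 log₁₀(1.907) = 2.80 dB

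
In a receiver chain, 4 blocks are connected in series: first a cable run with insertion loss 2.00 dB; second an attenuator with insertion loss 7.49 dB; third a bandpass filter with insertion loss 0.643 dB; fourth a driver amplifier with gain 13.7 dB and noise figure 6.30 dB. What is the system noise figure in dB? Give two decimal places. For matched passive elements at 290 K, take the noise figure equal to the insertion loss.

16.43 dB

Convert to linear (a loss of L dB is a gain of −L dB): F_i = 10^(NF_i/10), G_i = 10^(G_i,dB/10)
  Stage 1: F_1 = 10^(2.00/10) = 1.585, G_1 = 10^(−2.00/10) = 0.6310
  Stage 2: F_2 = 10^(7.49/10) = 5.610, G_2 = 10^(−7.49/10) = 0.1782
  Stage 3: F_3 = 10^(0.643/10) = 1.160, G_3 = 10^(−0.643/10) = 0.8624
  Stage 4: F_4 = 10^(6.30/10) = 4.266, G_4 = 10^(13.7/10) = 23.44
Friis cascade:
  F = 1.585 + (5.610 − 1)/0.6310 + (1.160 − 1)/0.1125 + (4.266 − 1)/0.09698 = 43.98
NF = 10 log₁₀(43.98) = 16.43 dB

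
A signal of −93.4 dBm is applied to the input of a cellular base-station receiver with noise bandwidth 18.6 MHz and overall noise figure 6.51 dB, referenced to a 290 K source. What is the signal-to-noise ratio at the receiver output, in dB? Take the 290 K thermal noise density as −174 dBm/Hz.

Noise floor: N = −174 + 10 log₁₀(B) + NF
10 log₁₀(1.86×10⁷) = 72.7 dB
N = −174 + 72.7 + 6.51 = −94.79 dBm
SNR = P_sig − N = −93.4 − (−94.79) = 1.39 dB → 1.4 dB

1.4 dB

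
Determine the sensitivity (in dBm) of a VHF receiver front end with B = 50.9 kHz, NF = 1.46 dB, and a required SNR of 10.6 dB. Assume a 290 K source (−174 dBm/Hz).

−114.9 dBm

Sensitivity = −174 + 10 log₁₀(B) + NF + SNR_min
= −174 + 47.07 + 1.46 + 10.6
= −114.87 dBm → −114.9 dBm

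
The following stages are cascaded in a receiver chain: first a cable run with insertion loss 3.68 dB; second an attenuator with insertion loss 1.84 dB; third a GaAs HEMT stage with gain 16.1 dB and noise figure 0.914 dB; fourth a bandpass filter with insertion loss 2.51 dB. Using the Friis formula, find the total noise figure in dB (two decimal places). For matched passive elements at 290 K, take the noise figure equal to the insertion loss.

Convert to linear (a loss of L dB is a gain of −L dB): F_i = 10^(NF_i/10), G_i = 10^(G_i,dB/10)
  Stage 1: F_1 = 10^(3.68/10) = 2.333, G_1 = 10^(−3.68/10) = 0.4285
  Stage 2: F_2 = 10^(1.84/10) = 1.528, G_2 = 10^(−1.84/10) = 0.6546
  Stage 3: F_3 = 10^(0.914/10) = 1.234, G_3 = 10^(16.1/10) = 40.74
  Stage 4: F_4 = 10^(2.51/10) = 1.782, G_4 = 10^(−2.51/10) = 0.5610
Friis cascade:
  F = 2.333 + (1.528 − 1)/0.4285 + (1.234 − 1)/0.2805 + (1.782 − 1)/11.43 = 4.468
NF = 10 log₁₀(4.468) = 6.50 dB

6.50 dB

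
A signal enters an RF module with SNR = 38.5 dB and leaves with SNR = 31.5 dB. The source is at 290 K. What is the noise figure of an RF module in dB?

7.0 dB

NF (dB) = SNR_in(dB) − SNR_out(dB) when the source is at T₀
NF = 38.5 − 31.5 = 7.0 dB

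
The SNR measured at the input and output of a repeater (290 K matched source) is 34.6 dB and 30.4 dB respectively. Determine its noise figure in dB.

4.2 dB

NF (dB) = SNR_in(dB) − SNR_out(dB) when the source is at T₀
NF = 34.6 − 30.4 = 4.2 dB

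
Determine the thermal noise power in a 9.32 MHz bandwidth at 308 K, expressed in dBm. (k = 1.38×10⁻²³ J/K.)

P_n = kTB = 1.38×10⁻²³ × 308 × 9.32×10⁶ = 3.96×10⁻¹⁴ W
In dBm: 10 log₁₀(3.96×10⁻¹⁴ / 10⁻³) = −104.0 dBm

−104.0 dBm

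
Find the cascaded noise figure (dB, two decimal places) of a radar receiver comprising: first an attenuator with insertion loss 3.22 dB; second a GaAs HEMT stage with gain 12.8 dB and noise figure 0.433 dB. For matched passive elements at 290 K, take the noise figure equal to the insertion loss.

Convert to linear (a loss of L dB is a gain of −L dB): F_i = 10^(NF_i/10), G_i = 10^(G_i,dB/10)
  Stage 1: F_1 = 10^(3.22/10) = 2.099, G_1 = 10^(−3.22/10) = 0.4764
  Stage 2: F_2 = 10^(0.433/10) = 1.105, G_2 = 10^(12.8/10) = 19.05
Friis cascade:
  F = 2.099 + (1.105 − 1)/0.4764 = 2.319
NF = 10 log₁₀(2.319) = 3.65 dB

3.65 dB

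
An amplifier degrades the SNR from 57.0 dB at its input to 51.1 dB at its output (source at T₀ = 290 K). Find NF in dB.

NF (dB) = SNR_in(dB) − SNR_out(dB) when the source is at T₀
NF = 57.0 − 51.1 = 5.9 dB

5.9 dB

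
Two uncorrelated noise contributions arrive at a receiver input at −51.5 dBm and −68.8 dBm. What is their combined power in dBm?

−51.4 dBm

Convert to linear, add, convert back:
P₁ = 7.08×10⁻⁹ W, P₂ = 1.32×10⁻¹⁰ W
P_tot = 7.21×10⁻⁹ W → 10 log₁₀(P_tot / 10⁻³) = −51.4 dBm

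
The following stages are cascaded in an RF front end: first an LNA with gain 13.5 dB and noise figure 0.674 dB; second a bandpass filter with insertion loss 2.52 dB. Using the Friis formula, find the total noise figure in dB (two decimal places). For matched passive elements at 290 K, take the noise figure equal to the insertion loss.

0.80 dB

Convert to linear (a loss of L dB is a gain of −L dB): F_i = 10^(NF_i/10), G_i = 10^(G_i,dB/10)
  Stage 1: F_1 = 10^(0.674/10) = 1.168, G_1 = 10^(13.5/10) = 22.39
  Stage 2: F_2 = 10^(2.52/10) = 1.786, G_2 = 10^(−2.52/10) = 0.5598
Friis cascade:
  F = 1.168 + (1.786 − 1)/22.39 = 1.203
NF = 10 log₁₀(1.203) = 0.80 dB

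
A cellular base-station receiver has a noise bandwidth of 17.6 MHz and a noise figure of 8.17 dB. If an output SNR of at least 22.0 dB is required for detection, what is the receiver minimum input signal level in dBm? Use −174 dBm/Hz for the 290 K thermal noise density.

−71.4 dBm

Sensitivity = −174 + 10 log₁₀(B) + NF + SNR_min
= −174 + 72.46 + 8.17 + 22.0
= −71.37 dBm → −71.4 dBm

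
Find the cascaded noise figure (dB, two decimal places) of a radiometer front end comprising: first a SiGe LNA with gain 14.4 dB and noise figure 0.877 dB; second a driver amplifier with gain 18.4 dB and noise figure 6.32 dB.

1.28 dB

Convert to linear (a loss of L dB is a gain of −L dB): F_i = 10^(NF_i/10), G_i = 10^(G_i,dB/10)
  Stage 1: F_1 = 10^(0.877/10) = 1.224, G_1 = 10^(14.4/10) = 27.54
  Stage 2: F_2 = 10^(6.32/10) = 4.285, G_2 = 10^(18.4/10) = 69.18
Friis cascade:
  F = 1.224 + (4.285 − 1)/27.54 = 1.343
NF = 10 log₁₀(1.343) = 1.28 dB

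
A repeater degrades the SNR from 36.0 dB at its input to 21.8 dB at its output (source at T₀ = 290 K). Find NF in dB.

14.2 dB

NF (dB) = SNR_in(dB) − SNR_out(dB) when the source is at T₀
NF = 36.0 − 21.8 = 14.2 dB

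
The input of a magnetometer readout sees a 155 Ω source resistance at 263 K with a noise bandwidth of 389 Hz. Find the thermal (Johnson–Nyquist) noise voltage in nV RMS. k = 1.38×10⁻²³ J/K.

29.6 nV

V_n = √(4kTRB)
4kTRB = 4 × 1.38×10⁻²³ × 263 × 1.55×10² × 3.89×10² = 8.75×10⁻¹⁶ V²
V_n = √(8.75×10⁻¹⁶) = 2.96×10⁻⁸ V = 29.6 nV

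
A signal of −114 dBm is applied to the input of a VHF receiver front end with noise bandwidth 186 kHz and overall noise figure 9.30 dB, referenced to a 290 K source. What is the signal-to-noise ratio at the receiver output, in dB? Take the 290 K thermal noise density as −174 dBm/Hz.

Noise floor: N = −174 + 10 log₁₀(B) + NF
10 log₁₀(1.86×10⁵) = 52.7 dB
N = −174 + 52.7 + 9.30 = −112.00 dBm
SNR = P_sig − N = −114 − (−112.00) = −2.00 dB → −2.0 dB

−2.0 dB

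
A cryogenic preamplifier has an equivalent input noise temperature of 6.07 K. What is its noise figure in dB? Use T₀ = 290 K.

F = 1 + T_e/T₀ = 1 + 6.07/290 = 1.02093
NF = 10 log₁₀(1.02093) = 0.090 dB

0.090 dB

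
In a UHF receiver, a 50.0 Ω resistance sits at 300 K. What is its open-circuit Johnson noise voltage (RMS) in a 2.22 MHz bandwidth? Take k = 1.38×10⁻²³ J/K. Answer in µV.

V_n = √(4kTRB)
4kTRB = 4 × 1.38×10⁻²³ × 300 × 5.00×10¹ × 2.22×10⁶ = 1.84×10⁻¹² V²
V_n = √(1.84×10⁻¹²) = 1.36×10⁻⁶ V = 1.36 µV

1.36 µV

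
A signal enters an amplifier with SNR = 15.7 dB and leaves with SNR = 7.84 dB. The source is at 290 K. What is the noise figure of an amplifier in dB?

7.86 dB

NF (dB) = SNR_in(dB) − SNR_out(dB) when the source is at T₀
NF = 15.7 − 7.84 = 7.86 dB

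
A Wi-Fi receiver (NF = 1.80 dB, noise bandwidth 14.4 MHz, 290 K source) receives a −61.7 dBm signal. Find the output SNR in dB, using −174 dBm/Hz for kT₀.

Noise floor: N = −174 + 10 log₁₀(B) + NF
10 log₁₀(1.44×10⁷) = 71.58 dB
N = −174 + 71.58 + 1.80 = −100.62 dBm
SNR = P_sig − N = −61.7 − (−100.62) = 38.92 dB → 38.9 dB

38.9 dB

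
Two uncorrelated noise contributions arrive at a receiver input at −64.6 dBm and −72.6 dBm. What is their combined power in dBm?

−64.0 dBm

Convert to linear, add, convert back:
P₁ = 3.47×10⁻¹⁰ W, P₂ = 5.50×10⁻¹¹ W
P_tot = 4.02×10⁻¹⁰ W → 10 log₁₀(P_tot / 10⁻³) = −64.0 dBm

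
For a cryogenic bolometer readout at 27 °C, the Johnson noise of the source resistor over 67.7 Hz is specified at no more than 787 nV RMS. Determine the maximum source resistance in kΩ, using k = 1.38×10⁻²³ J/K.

552 kΩ

T = 27 °C + 273.15 = 300.15 K
Johnson–Nyquist: V_n = √(4kTRB) ⇒ R = V_n² / (4kTB)
4kTB = 4 × 1.38×10⁻²³ × 300.15 × 6.77×10¹ = 1.12×10⁻¹⁸
R = (7.87×10⁻⁷)² / 1.12×10⁻¹⁸ = 5.52×10⁵ Ω = 552 kΩ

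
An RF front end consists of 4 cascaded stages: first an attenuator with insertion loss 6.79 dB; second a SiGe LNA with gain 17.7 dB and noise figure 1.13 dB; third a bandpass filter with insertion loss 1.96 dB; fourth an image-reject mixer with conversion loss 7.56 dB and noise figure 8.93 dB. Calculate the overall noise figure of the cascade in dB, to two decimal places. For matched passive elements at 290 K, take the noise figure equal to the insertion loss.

8.52 dB

Convert to linear (a loss of L dB is a gain of −L dB): F_i = 10^(NF_i/10), G_i = 10^(G_i,dB/10)
  Stage 1: F_1 = 10^(6.79/10) = 4.775, G_1 = 10^(−6.79/10) = 0.2094
  Stage 2: F_2 = 10^(1.13/10) = 1.297, G_2 = 10^(17.7/10) = 58.88
  Stage 3: F_3 = 10^(1.96/10) = 1.570, G_3 = 10^(−1.96/10) = 0.6368
  Stage 4: F_4 = 10^(8.93/10) = 7.816, G_4 = 10^(−7.56/10) = 0.1754
Friis cascade:
  F = 4.775 + (1.297 − 1)/0.2094 + (1.570 − 1)/12.33 + (7.816 − 1)/7.852 = 7.109
NF = 10 log₁₀(7.109) = 8.52 dB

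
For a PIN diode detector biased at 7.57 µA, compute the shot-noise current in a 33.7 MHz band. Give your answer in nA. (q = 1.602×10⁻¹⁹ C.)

I_n = √(2qI·B)
2qI·B = 2 × 1.602×10⁻¹⁹ × 7.57×10⁻⁶ × 3.37×10⁷ = 8.17×10⁻¹⁷ A²
I_n = √(8.17×10⁻¹⁷) = 9.04×10⁻⁹ A = 9.04 nA

9.04 nA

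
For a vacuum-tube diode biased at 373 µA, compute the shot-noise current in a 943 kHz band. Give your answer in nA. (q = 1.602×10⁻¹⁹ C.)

10.6 nA

I_n = √(2qI·B)
2qI·B = 2 × 1.602×10⁻¹⁹ × 3.73×10⁻⁴ × 9.43×10⁵ = 1.13×10⁻¹⁶ A²
I_n = √(1.13×10⁻¹⁶) = 1.06×10⁻⁸ A = 10.6 nA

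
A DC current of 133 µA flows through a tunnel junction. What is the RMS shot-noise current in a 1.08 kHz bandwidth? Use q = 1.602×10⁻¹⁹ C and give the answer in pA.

215 pA

I_n = √(2qI·B)
2qI·B = 2 × 1.602×10⁻¹⁹ × 1.33×10⁻⁴ × 1.08×10³ = 4.60×10⁻²⁰ A²
I_n = √(4.60×10⁻²⁰) = 2.15×10⁻¹⁰ A = 215 pA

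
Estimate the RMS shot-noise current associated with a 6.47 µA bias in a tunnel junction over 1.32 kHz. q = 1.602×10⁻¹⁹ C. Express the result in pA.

I_n = √(2qI·B)
2qI·B = 2 × 1.602×10⁻¹⁹ × 6.47×10⁻⁶ × 1.32×10³ = 2.74×10⁻²¹ A²
I_n = √(2.74×10⁻²¹) = 5.23×10⁻¹¹ A = 52.3 pA

52.3 pA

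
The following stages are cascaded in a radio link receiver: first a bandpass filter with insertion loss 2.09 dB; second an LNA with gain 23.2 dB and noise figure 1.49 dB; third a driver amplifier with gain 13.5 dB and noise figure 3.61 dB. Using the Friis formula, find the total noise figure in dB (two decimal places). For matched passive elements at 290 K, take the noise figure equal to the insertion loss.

3.60 dB

Convert to linear (a loss of L dB is a gain of −L dB): F_i = 10^(NF_i/10), G_i = 10^(G_i,dB/10)
  Stage 1: F_1 = 10^(2.09/10) = 1.618, G_1 = 10^(−2.09/10) = 0.6180
  Stage 2: F_2 = 10^(1.49/10) = 1.409, G_2 = 10^(23.2/10) = 208.9
  Stage 3: F_3 = 10^(3.61/10) = 2.296, G_3 = 10^(13.5/10) = 22.39
Friis cascade:
  F = 1.618 + (1.409 − 1)/0.6180 + (2.296 − 1)/129.1 = 2.290
NF = 10 log₁₀(2.290) = 3.60 dB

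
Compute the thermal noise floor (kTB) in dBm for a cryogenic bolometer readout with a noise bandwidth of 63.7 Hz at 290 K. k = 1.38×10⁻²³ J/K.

P_n = kTB = 1.38×10⁻²³ × 290 × 6.37×10¹ = 2.55×10⁻¹⁹ W
In dBm: 10 log₁₀(2.55×10⁻¹⁹ / 10⁻³) = −155.9 dBm

−155.9 dBm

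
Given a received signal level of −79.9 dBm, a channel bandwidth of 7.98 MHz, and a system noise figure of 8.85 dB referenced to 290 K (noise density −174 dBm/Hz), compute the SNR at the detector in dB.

Noise floor: N = −174 + 10 log₁₀(B) + NF
10 log₁₀(7.98×10⁶) = 69.02 dB
N = −174 + 69.02 + 8.85 = −96.13 dBm
SNR = P_sig − N = −79.9 − (−96.13) = 16.23 dB → 16.2 dB

16.2 dB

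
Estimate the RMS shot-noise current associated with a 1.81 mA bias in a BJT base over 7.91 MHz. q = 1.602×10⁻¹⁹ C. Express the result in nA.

67.7 nA

I_n = √(2qI·B)
2qI·B = 2 × 1.602×10⁻¹⁹ × 1.81×10⁻³ × 7.91×10⁶ = 4.59×10⁻¹⁵ A²
I_n = √(4.59×10⁻¹⁵) = 6.77×10⁻⁸ A = 67.7 nA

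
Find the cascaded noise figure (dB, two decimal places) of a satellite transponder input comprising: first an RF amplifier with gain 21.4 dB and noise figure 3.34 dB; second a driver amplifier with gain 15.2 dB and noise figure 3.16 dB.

3.36 dB

Convert to linear (a loss of L dB is a gain of −L dB): F_i = 10^(NF_i/10), G_i = 10^(G_i,dB/10)
  Stage 1: F_1 = 10^(3.34/10) = 2.158, G_1 = 10^(21.4/10) = 138.0
  Stage 2: F_2 = 10^(3.16/10) = 2.070, G_2 = 10^(15.2/10) = 33.11
Friis cascade:
  F = 2.158 + (2.070 − 1)/138.0 = 2.165
NF = 10 log₁₀(2.165) = 3.36 dB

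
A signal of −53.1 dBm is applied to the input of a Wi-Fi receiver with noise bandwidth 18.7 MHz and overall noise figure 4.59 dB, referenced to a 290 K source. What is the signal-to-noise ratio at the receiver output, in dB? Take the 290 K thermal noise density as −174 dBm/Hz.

43.6 dB

Noise floor: N = −174 + 10 log₁₀(B) + NF
10 log₁₀(1.87×10⁷) = 72.72 dB
N = −174 + 72.72 + 4.59 = −96.69 dBm
SNR = P_sig − N = −53.1 − (−96.69) = 43.59 dB → 43.6 dB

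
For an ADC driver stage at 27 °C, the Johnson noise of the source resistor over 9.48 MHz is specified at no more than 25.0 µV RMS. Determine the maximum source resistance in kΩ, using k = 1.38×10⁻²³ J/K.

T = 27 °C + 273.15 = 300.15 K
Johnson–Nyquist: V_n = √(4kTRB) ⇒ R = V_n² / (4kTB)
4kTB = 4 × 1.38×10⁻²³ × 300.15 × 9.48×10⁶ = 1.57×10⁻¹³
R = (2.50×10⁻⁵)² / 1.57×10⁻¹³ = 3.98×10³ Ω = 3.98 kΩ

3.98 kΩ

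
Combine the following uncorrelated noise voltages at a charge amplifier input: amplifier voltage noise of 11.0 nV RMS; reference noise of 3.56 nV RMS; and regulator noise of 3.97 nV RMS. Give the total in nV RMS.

Uncorrelated sources add in power (mean-square): V_tot = √(ΣV_i²)
V_tot = √[(1.10×10⁻⁸)² + (3.56×10⁻⁹)² + (3.97×10⁻⁹)²] = 1.22×10⁻⁸ V = 12.2 nV

12.2 nV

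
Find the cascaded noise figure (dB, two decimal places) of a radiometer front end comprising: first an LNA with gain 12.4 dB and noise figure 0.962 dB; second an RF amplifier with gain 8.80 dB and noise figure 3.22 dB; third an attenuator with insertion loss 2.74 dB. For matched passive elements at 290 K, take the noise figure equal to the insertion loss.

Convert to linear (a loss of L dB is a gain of −L dB): F_i = 10^(NF_i/10), G_i = 10^(G_i,dB/10)
  Stage 1: F_1 = 10^(0.962/10) = 1.248, G_1 = 10^(12.4/10) = 17.38
  Stage 2: F_2 = 10^(3.22/10) = 2.099, G_2 = 10^(8.80/10) = 7.586
  Stage 3: F_3 = 10^(2.74/10) = 1.879, G_3 = 10^(−2.74/10) = 0.5321
Friis cascade:
  F = 1.248 + (2.099 − 1)/17.38 + (1.879 − 1)/131.8 = 1.318
NF = 10 log₁₀(1.318) = 1.20 dB

1.20 dB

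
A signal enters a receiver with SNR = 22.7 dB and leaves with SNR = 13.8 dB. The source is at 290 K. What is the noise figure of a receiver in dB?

8.9 dB

NF (dB) = SNR_in(dB) − SNR_out(dB) when the source is at T₀
NF = 22.7 − 13.8 = 8.9 dB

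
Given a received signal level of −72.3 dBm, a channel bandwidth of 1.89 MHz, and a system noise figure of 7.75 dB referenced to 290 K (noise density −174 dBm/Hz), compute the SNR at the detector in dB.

Noise floor: N = −174 + 10 log₁₀(B) + NF
10 log₁₀(1.89×10⁶) = 62.76 dB
N = −174 + 62.76 + 7.75 = −103.49 dBm
SNR = P_sig − N = −72.3 − (−103.49) = 31.19 dB → 31.2 dB

31.2 dB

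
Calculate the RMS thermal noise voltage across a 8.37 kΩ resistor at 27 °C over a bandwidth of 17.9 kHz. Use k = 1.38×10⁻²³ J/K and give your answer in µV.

T = 27 °C + 273.15 = 300.15 K
V_n = √(4kTRB)
4kTRB = 4 × 1.38×10⁻²³ × 300.15 × 8.37×10³ × 1.79×10⁴ = 2.48×10⁻¹² V²
V_n = √(2.48×10⁻¹²) = 1.58×10⁻⁶ V = 1.58 µV

1.58 µV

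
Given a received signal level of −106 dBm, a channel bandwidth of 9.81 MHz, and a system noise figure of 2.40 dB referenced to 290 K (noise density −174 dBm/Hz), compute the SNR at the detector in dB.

Noise floor: N = −174 + 10 log₁₀(B) + NF
10 log₁₀(9.81×10⁶) = 69.92 dB
N = −174 + 69.92 + 2.40 = −101.68 dBm
SNR = P_sig − N = −106 − (−101.68) = −4.32 dB → −4.3 dB

−4.3 dB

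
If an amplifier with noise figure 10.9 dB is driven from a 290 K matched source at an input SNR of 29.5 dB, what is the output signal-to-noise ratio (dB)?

18.6 dB

By definition F = SNR_in/SNR_out, so in dB: SNR_out = SNR_in − NF
SNR_out = 29.5 − 10.9 = 18.6 dB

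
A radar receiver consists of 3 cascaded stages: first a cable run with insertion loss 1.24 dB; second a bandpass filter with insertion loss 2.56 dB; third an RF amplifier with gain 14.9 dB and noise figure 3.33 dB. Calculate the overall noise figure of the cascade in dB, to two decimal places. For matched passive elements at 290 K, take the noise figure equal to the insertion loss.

7.13 dB

Convert to linear (a loss of L dB is a gain of −L dB): F_i = 10^(NF_i/10), G_i = 10^(G_i,dB/10)
  Stage 1: F_1 = 10^(1.24/10) = 1.330, G_1 = 10^(−1.24/10) = 0.7516
  Stage 2: F_2 = 10^(2.56/10) = 1.803, G_2 = 10^(−2.56/10) = 0.5546
  Stage 3: F_3 = 10^(3.33/10) = 2.153, G_3 = 10^(14.9/10) = 30.90
Friis cascade:
  F = 1.330 + (1.803 − 1)/0.7516 + (2.153 − 1)/0.4169 = 5.164
NF = 10 log₁₀(5.164) = 7.13 dB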